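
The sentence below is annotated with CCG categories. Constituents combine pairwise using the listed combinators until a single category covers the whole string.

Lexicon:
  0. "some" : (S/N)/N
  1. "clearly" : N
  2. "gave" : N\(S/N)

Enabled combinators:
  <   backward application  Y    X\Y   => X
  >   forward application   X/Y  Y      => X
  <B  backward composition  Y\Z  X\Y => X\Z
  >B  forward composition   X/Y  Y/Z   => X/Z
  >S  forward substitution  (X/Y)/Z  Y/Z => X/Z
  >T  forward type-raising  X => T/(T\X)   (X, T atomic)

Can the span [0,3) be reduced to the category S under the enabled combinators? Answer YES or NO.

NO

(S/N)/N N N\(S/N)
CKY chart[0,3] = {N, N/(N\N), NP/(NP\N), PP/(PP\N), S/(S\N)}; S ∉ chart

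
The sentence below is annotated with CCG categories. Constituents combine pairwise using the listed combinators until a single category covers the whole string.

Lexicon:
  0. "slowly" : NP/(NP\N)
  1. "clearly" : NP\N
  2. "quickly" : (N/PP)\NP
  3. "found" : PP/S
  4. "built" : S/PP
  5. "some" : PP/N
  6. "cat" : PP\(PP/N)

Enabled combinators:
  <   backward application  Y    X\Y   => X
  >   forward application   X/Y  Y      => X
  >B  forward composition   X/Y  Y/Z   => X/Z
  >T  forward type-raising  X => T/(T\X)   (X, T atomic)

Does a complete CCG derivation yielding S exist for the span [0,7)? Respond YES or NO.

NO

NP/(NP\N) NP\N (N/PP)\NP PP/S S/PP PP/N PP\(PP/N)
CKY chart[0,7] = {N, N/(N\N), N/(PP\PP), N/(S\S), NP/(NP\N), PP/(PP\N), S/(S\N)}; S ∉ chart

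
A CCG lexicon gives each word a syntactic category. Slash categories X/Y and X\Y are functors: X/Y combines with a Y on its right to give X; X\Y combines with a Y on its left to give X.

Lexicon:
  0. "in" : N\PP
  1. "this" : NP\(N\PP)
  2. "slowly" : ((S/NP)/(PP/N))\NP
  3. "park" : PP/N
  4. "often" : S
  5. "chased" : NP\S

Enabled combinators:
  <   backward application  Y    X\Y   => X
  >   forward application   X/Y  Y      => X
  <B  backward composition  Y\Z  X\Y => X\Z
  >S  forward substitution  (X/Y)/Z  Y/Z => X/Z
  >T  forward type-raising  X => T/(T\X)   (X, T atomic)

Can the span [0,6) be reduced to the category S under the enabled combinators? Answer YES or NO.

[0,6] S   >
  [0,4] S/NP   >
    [0,3] (S/NP)/(PP/N)   <
      [0,2] NP   <
        [0,1] "in" : N\PP
        [1,2] "this" : NP\(N\PP)
      [2,3] "slowly" : ((S/NP)/(PP/N))\NP
    [3,4] "park" : PP/N
  [4,6] NP   >
    [4,5] NP/(NP\S)   >T
      [4,5] "often" : S
    [5,6] "chased" : NP\S

YES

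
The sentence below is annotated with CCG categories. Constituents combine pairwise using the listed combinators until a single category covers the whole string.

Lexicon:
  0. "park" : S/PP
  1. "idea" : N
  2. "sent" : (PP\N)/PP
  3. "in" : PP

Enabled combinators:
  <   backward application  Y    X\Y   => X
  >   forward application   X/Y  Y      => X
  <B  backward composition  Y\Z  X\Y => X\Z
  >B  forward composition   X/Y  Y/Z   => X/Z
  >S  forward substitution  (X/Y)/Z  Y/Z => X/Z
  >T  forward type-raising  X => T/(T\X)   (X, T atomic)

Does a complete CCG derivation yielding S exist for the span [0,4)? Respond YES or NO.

YES

[0,4] S   >
  [0,1] "park" : S/PP
  [1,4] PP   <
    [1,2] "idea" : N
    [2,4] PP\N   >
      [2,3] "sent" : (PP\N)/PP
      [3,4] "in" : PP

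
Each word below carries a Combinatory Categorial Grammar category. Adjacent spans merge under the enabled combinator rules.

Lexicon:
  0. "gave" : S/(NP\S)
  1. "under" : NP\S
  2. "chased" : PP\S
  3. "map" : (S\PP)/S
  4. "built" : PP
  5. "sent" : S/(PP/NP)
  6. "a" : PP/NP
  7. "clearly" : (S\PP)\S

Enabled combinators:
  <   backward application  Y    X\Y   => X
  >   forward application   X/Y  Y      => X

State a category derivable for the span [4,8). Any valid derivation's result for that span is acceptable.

[0,8] S   <
  [0,3] PP   <
    [0,2] S   >
      [0,1] "gave" : S/(NP\S)
      [1,2] "under" : NP\S
    [2,3] "chased" : PP\S
  [3,8] S\PP   >
    [3,4] "map" : (S\PP)/S
    [4,8] S   <
      [4,5] "built" : PP
      [5,8] S\PP   <
        [5,7] S   >
          [5,6] "sent" : S/(PP/NP)
          [6,7] "a" : PP/NP
        [7,8] "clearly" : (S\PP)\S

S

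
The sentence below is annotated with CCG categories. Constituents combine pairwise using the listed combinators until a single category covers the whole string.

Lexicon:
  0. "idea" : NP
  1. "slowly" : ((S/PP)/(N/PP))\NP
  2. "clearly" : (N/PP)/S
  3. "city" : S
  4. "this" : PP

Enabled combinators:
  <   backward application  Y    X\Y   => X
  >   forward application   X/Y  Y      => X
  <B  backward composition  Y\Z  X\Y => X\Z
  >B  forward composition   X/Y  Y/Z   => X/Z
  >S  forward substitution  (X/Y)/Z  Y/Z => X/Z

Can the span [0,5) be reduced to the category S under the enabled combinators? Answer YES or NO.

[0,5] S   >
  [0,4] S/PP   >
    [0,2] (S/PP)/(N/PP)   <
      [0,1] "idea" : NP
      [1,2] "slowly" : ((S/PP)/(N/PP))\NP
    [2,4] N/PP   >
      [2,3] "clearly" : (N/PP)/S
      [3,4] "city" : S
  [4,5] "this" : PP

YES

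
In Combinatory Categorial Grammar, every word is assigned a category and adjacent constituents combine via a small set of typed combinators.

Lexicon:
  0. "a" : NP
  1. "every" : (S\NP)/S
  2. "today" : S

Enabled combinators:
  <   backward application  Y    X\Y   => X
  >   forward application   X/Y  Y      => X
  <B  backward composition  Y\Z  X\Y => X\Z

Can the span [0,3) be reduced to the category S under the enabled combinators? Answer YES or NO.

YES

[0,3] S   <
  [0,1] "a" : NP
  [1,3] S\NP   >
    [1,2] "every" : (S\NP)/S
    [2,3] "today" : S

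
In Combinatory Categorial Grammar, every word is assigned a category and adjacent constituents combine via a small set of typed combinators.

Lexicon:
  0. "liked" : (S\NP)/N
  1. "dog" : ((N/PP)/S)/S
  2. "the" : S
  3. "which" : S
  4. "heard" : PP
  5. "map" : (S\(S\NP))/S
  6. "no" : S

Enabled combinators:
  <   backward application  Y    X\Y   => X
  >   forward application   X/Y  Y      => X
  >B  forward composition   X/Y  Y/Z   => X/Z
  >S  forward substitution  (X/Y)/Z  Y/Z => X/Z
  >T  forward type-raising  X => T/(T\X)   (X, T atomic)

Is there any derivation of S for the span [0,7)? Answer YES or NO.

[0,7] S   <
  [0,5] S\NP   >
    [0,1] "liked" : (S\NP)/N
    [1,5] N   >
      [1,4] N/PP   >
        [1,3] (N/PP)/S   >
          [1,2] "dog" : ((N/PP)/S)/S
          [2,3] "the" : S
        [3,4] "which" : S
      [4,5] "heard" : PP
  [5,7] S\(S\NP)   >
    [5,6] "map" : (S\(S\NP))/S
    [6,7] "no" : S

YES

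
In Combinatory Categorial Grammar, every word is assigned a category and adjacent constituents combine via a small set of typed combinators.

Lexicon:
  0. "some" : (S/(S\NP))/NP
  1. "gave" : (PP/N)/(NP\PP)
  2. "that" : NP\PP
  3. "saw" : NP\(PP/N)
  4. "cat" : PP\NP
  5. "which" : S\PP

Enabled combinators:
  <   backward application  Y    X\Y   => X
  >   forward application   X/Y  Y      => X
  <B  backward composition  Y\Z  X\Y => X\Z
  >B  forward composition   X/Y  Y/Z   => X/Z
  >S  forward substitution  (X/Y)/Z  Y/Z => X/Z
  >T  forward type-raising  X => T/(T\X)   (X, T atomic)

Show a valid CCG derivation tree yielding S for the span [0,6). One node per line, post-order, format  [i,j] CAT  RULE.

[0,1] (S/(S\NP))/NP  lex  "some"
[1,2] (PP/N)/(NP\PP)  lex  "gave"
[2,3] NP\PP  lex  "that"
[1,3] PP/N  >  k=2
[3,4] NP\(PP/N)  lex  "saw"
[1,4] NP  <  k=3
[0,4] S/(S\NP)  >  k=1
[4,5] PP\NP  lex  "cat"
[5,6] S\PP  lex  "which"
[4,6] S\NP  <B  k=5
[0,6] S  >  k=4

[0,6] S   >
  [0,4] S/(S\NP)   >
    [0,1] "some" : (S/(S\NP))/NP
    [1,4] NP   <
      [1,3] PP/N   >
        [1,2] "gave" : (PP/N)/(NP\PP)
        [2,3] "that" : NP\PP
      [3,4] "saw" : NP\(PP/N)
  [4,6] S\NP   <B
    [4,5] "cat" : PP\NP
    [5,6] "which" : S\PP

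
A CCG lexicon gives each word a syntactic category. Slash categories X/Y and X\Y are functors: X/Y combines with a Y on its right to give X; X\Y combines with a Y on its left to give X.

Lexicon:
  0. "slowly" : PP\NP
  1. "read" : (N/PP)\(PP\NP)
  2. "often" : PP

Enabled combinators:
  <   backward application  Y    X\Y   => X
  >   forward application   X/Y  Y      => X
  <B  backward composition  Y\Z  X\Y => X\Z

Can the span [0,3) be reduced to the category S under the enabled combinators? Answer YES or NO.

NO

PP\NP (N/PP)\(PP\NP) PP
CKY chart[0,3] = {N}; S ∉ chart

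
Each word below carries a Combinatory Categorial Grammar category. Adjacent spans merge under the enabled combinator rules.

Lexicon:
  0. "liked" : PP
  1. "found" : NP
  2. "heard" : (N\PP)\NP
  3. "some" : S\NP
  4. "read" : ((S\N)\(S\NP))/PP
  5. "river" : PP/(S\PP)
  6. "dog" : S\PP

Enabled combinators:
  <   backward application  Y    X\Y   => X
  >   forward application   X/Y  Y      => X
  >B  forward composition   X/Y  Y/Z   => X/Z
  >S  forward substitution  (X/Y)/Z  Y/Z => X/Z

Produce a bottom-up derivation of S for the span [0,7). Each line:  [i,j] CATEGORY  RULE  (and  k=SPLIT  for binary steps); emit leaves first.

[0,1] PP  lex  "liked"
[1,2] NP  lex  "found"
[2,3] (N\PP)\NP  lex  "heard"
[1,3] N\PP  <  k=2
[0,3] N  <  k=1
[3,4] S\NP  lex  "some"
[4,5] ((S\N)\(S\NP))/PP  lex  "read"
[5,6] PP/(S\PP)  lex  "river"
[6,7] S\PP  lex  "dog"
[5,7] PP  >  k=6
[4,7] (S\N)\(S\NP)  >  k=5
[3,7] S\N  <  k=4
[0,7] S  <  k=3

[0,7] S   <
  [0,3] N   <
    [0,1] "liked" : PP
    [1,3] N\PP   <
      [1,2] "found" : NP
      [2,3] "heard" : (N\PP)\NP
  [3,7] S\N   <
    [3,4] "some" : S\NP
    [4,7] (S\N)\(S\NP)   >
      [4,5] "read" : ((S\N)\(S\NP))/PP
      [5,7] PP   >
        [5,6] "river" : PP/(S\PP)
        [6,7] "dog" : S\PP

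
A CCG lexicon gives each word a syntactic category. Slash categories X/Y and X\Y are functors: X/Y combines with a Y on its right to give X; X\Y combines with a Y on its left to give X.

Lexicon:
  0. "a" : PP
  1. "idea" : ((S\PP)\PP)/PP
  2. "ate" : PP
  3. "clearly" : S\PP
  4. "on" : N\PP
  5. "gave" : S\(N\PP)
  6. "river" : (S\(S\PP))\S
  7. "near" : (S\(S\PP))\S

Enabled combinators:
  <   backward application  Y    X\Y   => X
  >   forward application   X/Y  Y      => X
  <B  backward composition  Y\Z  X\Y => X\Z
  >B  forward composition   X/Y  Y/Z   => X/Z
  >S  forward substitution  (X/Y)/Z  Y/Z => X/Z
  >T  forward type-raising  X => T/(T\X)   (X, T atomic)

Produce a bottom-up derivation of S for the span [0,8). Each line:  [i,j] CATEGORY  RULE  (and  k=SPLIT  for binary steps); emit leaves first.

[0,1] PP  lex  "a"
[1,2] ((S\PP)\PP)/PP  lex  "idea"
[2,3] PP  lex  "ate"
[1,3] (S\PP)\PP  >  k=2
[0,3] S\PP  <  k=1
[3,4] S\PP  lex  "clearly"
[4,5] N\PP  lex  "on"
[5,6] S\(N\PP)  lex  "gave"
[4,6] S  <  k=5
[6,7] (S\(S\PP))\S  lex  "river"
[4,7] S\(S\PP)  <  k=6
[3,7] S  <  k=4
[7,8] (S\(S\PP))\S  lex  "near"
[3,8] S\(S\PP)  <  k=7
[0,8] S  <  k=3

[0,8] S   <
  [0,3] S\PP   <
    [0,1] "a" : PP
    [1,3] (S\PP)\PP   >
      [1,2] "idea" : ((S\PP)\PP)/PP
      [2,3] "ate" : PP
  [3,8] S\(S\PP)   <
    [3,7] S   <
      [3,4] "clearly" : S\PP
      [4,7] S\(S\PP)   <
        [4,6] S   <
          [4,5] "on" : N\PP
          [5,6] "gave" : S\(N\PP)
        [6,7] "river" : (S\(S\PP))\S
    [7,8] "near" : (S\(S\PP))\S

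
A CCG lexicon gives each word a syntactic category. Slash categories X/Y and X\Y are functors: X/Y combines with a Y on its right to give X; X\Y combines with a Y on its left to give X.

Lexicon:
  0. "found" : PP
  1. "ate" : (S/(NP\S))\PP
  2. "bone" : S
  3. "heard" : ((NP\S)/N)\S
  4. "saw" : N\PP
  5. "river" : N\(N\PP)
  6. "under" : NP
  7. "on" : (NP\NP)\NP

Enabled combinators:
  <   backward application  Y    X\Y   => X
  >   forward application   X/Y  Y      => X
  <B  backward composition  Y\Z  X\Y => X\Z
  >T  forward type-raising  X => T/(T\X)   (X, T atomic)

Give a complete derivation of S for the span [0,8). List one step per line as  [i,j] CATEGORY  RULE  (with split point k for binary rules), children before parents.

[0,1] PP  lex  "found"
[1,2] (S/(NP\S))\PP  lex  "ate"
[0,2] S/(NP\S)  <  k=1
[2,3] S  lex  "bone"
[3,4] ((NP\S)/N)\S  lex  "heard"
[2,4] (NP\S)/N  <  k=3
[4,5] N\PP  lex  "saw"
[5,6] N\(N\PP)  lex  "river"
[4,6] N  <  k=5
[2,6] NP\S  >  k=4
[6,7] NP  lex  "under"
[7,8] (NP\NP)\NP  lex  "on"
[6,8] NP\NP  <  k=7
[2,8] NP\S  <B  k=6
[0,8] S  >  k=2

[0,8] S   >
  [0,2] S/(NP\S)   <
    [0,1] "found" : PP
    [1,2] "ate" : (S/(NP\S))\PP
  [2,8] NP\S   <B
    [2,6] NP\S   >
      [2,4] (NP\S)/N   <
        [2,3] "bone" : S
        [3,4] "heard" : ((NP\S)/N)\S
      [4,6] N   <
        [4,5] "saw" : N\PP
        [5,6] "river" : N\(N\PP)
    [6,8] NP\NP   <
      [6,7] "under" : NP
      [7,8] "on" : (NP\NP)\NP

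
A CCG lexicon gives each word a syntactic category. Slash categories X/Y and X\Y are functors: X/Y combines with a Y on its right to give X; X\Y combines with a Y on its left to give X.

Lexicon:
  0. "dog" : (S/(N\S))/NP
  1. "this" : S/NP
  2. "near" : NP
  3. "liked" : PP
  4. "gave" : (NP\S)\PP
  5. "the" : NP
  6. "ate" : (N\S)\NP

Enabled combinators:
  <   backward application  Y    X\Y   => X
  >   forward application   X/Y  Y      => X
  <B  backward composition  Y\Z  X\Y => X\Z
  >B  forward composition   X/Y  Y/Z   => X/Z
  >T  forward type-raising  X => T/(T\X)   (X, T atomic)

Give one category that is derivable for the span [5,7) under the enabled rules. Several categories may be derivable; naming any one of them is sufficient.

N\S

[0,7] S   >
  [0,5] S/(N\S)   >
    [0,1] "dog" : (S/(N\S))/NP
    [1,5] NP   <
      [1,3] S   >
        [1,2] "this" : S/NP
        [2,3] "near" : NP
      [3,5] NP\S   <
        [3,4] "liked" : PP
        [4,5] "gave" : (NP\S)\PP
  [5,7] N\S   <
    [5,6] "the" : NP
    [6,7] "ate" : (N\S)\NP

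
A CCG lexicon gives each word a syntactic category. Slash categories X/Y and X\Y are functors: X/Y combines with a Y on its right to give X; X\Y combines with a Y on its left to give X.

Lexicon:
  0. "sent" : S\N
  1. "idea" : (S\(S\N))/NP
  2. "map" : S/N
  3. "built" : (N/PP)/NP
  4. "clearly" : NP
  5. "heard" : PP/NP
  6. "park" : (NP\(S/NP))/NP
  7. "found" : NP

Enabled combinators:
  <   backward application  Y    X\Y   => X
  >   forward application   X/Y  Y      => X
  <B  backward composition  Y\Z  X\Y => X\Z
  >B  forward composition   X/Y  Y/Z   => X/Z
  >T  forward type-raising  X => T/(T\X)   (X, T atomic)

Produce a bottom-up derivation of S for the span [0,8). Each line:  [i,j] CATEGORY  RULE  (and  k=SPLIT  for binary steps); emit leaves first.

[0,8] S   <
  [0,1] "sent" : S\N
  [1,8] S\(S\N)   >
    [1,2] "idea" : (S\(S\N))/NP
    [2,8] NP   <
      [2,6] S/NP   >B
        [2,5] S/PP   >B
          [2,3] "map" : S/N
          [3,5] N/PP   >
            [3,4] "built" : (N/PP)/NP
            [4,5] "clearly" : NP
        [5,6] "heard" : PP/NP
      [6,8] NP\(S/NP)   >
        [6,7] "park" : (NP\(S/NP))/NP
        [7,8] "found" : NP

[0,1] S\N  lex  "sent"
[1,2] (S\(S\N))/NP  lex  "idea"
[2,3] S/N  lex  "map"
[3,4] (N/PP)/NP  lex  "built"
[4,5] NP  lex  "clearly"
[3,5] N/PP  >  k=4
[2,5] S/PP  >B  k=3
[5,6] PP/NP  lex  "heard"
[2,6] S/NP  >B  k=5
[6,7] (NP\(S/NP))/NP  lex  "park"
[7,8] NP  lex  "found"
[6,8] NP\(S/NP)  >  k=7
[2,8] NP  <  k=6
[1,8] S\(S\N)  >  k=2
[0,8] S  <  k=1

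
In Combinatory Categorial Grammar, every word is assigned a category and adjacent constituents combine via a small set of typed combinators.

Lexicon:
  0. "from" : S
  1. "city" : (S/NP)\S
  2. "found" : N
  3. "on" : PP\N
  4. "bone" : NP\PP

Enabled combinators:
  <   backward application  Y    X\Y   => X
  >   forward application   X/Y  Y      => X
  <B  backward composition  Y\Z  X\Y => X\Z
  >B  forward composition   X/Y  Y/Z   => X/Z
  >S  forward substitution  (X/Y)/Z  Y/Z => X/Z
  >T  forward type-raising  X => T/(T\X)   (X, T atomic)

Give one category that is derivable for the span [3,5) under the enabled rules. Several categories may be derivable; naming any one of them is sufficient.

[0,5] S   >
  [0,2] S/NP   <
    [0,1] "from" : S
    [1,2] "city" : (S/NP)\S
  [2,5] NP   <
    [2,3] "found" : N
    [3,5] NP\N   <B
      [3,4] "on" : PP\N
      [4,5] "bone" : NP\PP

NP\N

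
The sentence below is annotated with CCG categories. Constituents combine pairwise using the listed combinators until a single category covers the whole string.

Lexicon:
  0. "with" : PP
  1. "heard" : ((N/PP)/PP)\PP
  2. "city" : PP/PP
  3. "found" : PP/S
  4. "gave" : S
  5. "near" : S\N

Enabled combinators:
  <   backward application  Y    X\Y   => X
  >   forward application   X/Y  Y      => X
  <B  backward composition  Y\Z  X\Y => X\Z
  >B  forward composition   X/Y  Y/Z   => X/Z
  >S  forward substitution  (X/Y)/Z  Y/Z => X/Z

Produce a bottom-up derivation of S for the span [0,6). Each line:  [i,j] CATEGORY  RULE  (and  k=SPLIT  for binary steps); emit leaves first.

[0,6] S   <
  [0,5] N   >
    [0,4] N/S   >B
      [0,3] N/PP   >S
        [0,2] (N/PP)/PP   <
          [0,1] "with" : PP
          [1,2] "heard" : ((N/PP)/PP)\PP
        [2,3] "city" : PP/PP
      [3,4] "found" : PP/S
    [4,5] "gave" : S
  [5,6] "near" : S\N

[0,1] PP  lex  "with"
[1,2] ((N/PP)/PP)\PP  lex  "heard"
[0,2] (N/PP)/PP  <  k=1
[2,3] PP/PP  lex  "city"
[0,3] N/PP  >S  k=2
[3,4] PP/S  lex  "found"
[0,4] N/S  >B  k=3
[4,5] S  lex  "gave"
[0,5] N  >  k=4
[5,6] S\N  lex  "near"
[0,6] S  <  k=5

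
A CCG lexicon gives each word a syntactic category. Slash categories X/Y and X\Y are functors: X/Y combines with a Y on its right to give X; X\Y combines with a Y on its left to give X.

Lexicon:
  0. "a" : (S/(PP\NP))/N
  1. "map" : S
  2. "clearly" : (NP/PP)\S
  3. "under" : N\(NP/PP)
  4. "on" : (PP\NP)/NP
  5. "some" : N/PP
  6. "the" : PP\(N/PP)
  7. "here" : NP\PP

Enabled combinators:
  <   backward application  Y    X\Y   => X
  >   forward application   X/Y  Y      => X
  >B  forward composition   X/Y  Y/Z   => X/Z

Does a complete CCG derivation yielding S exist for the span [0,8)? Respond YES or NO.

YES

[0,8] S   >
  [0,4] S/(PP\NP)   >
    [0,1] "a" : (S/(PP\NP))/N
    [1,4] N   <
      [1,3] NP/PP   <
        [1,2] "map" : S
        [2,3] "clearly" : (NP/PP)\S
      [3,4] "under" : N\(NP/PP)
  [4,8] PP\NP   >
    [4,5] "on" : (PP\NP)/NP
    [5,8] NP   <
      [5,7] PP   <
        [5,6] "some" : N/PP
        [6,7] "the" : PP\(N/PP)
      [7,8] "here" : NP\PP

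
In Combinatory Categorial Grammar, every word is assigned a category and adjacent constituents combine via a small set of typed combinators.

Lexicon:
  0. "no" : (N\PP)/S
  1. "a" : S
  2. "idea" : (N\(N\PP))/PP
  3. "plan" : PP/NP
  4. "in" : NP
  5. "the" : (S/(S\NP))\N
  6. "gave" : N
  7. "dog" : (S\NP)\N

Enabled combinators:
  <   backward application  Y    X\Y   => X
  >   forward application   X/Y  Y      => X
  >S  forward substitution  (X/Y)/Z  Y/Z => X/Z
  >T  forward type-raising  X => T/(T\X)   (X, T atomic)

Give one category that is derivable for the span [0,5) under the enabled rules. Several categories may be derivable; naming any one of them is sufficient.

N

[0,8] S   >
  [0,6] S/(S\NP)   <
    [0,5] N   <
      [0,2] N\PP   >
        [0,1] "no" : (N\PP)/S
        [1,2] "a" : S
      [2,5] N\(N\PP)   >
        [2,3] "idea" : (N\(N\PP))/PP
        [3,5] PP   >
          [3,4] "plan" : PP/NP
          [4,5] "in" : NP
    [5,6] "the" : (S/(S\NP))\N
  [6,8] S\NP   <
    [6,7] "gave" : N
    [7,8] "dog" : (S\NP)\N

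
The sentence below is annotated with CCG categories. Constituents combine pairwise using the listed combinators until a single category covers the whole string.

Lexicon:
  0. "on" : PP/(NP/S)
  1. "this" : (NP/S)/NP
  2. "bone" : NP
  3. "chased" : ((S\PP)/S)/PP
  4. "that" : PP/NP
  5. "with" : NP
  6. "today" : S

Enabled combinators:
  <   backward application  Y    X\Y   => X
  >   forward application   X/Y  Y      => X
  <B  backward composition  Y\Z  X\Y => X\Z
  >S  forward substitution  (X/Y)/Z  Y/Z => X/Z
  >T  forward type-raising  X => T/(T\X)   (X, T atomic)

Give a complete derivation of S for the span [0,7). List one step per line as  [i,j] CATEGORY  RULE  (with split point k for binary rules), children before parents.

[0,7] S   <
  [0,3] PP   >
    [0,1] "on" : PP/(NP/S)
    [1,3] NP/S   >
      [1,2] "this" : (NP/S)/NP
      [2,3] "bone" : NP
  [3,7] S\PP   >
    [3,6] (S\PP)/S   >
      [3,4] "chased" : ((S\PP)/S)/PP
      [4,6] PP   >
        [4,5] "that" : PP/NP
        [5,6] "with" : NP
    [6,7] "today" : S

[0,1] PP/(NP/S)  lex  "on"
[1,2] (NP/S)/NP  lex  "this"
[2,3] NP  lex  "bone"
[1,3] NP/S  >  k=2
[0,3] PP  >  k=1
[3,4] ((S\PP)/S)/PP  lex  "chased"
[4,5] PP/NP  lex  "that"
[5,6] NP  lex  "with"
[4,6] PP  >  k=5
[3,6] (S\PP)/S  >  k=4
[6,7] S  lex  "today"
[3,7] S\PP  >  k=6
[0,7] S  <  k=3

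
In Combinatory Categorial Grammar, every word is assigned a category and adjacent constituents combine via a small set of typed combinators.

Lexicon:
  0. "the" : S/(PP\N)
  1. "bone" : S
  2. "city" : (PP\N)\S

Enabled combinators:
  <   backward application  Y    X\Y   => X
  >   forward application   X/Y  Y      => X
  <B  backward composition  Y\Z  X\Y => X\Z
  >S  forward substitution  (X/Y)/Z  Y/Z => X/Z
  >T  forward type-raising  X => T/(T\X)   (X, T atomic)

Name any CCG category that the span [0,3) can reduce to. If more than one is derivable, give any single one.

S

[0,3] S   >
  [0,1] "the" : S/(PP\N)
  [1,3] PP\N   <
    [1,2] "bone" : S
    [2,3] "city" : (PP\N)\S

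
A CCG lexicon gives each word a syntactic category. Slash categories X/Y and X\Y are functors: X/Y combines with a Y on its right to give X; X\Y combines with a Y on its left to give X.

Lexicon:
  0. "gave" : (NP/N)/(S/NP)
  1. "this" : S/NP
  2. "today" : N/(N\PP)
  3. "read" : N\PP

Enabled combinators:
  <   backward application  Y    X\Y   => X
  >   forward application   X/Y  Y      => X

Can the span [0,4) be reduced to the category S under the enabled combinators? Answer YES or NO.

NO

(NP/N)/(S/NP) S/NP N/(N\PP) N\PP
CKY chart[0,4] = {NP}; S ∉ chart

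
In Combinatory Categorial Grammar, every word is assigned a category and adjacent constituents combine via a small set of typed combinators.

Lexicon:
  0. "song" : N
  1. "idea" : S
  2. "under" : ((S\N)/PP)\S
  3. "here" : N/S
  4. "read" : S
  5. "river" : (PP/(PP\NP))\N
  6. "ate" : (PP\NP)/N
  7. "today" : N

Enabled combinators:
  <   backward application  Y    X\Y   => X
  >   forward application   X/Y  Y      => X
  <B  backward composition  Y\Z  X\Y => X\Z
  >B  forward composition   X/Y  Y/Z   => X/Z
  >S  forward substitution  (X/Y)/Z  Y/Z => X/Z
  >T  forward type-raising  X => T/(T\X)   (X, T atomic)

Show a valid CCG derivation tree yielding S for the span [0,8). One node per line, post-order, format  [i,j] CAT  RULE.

[0,8] S   <
  [0,1] "song" : N
  [1,8] S\N   >
    [1,3] (S\N)/PP   <
      [1,2] "idea" : S
      [2,3] "under" : ((S\N)/PP)\S
    [3,8] PP   >
      [3,6] PP/(PP\NP)   <
        [3,5] N   >
          [3,4] "here" : N/S
          [4,5] "read" : S
        [5,6] "river" : (PP/(PP\NP))\N
      [6,8] PP\NP   >
        [6,7] "ate" : (PP\NP)/N
        [7,8] "today" : N

[0,1] N  lex  "song"
[1,2] S  lex  "idea"
[2,3] ((S\N)/PP)\S  lex  "under"
[1,3] (S\N)/PP  <  k=2
[3,4] N/S  lex  "here"
[4,5] S  lex  "read"
[3,5] N  >  k=4
[5,6] (PP/(PP\NP))\N  lex  "river"
[3,6] PP/(PP\NP)  <  k=5
[6,7] (PP\NP)/N  lex  "ate"
[7,8] N  lex  "today"
[6,8] PP\NP  >  k=7
[3,8] PP  >  k=6
[1,8] S\N  >  k=3
[0,8] S  <  k=1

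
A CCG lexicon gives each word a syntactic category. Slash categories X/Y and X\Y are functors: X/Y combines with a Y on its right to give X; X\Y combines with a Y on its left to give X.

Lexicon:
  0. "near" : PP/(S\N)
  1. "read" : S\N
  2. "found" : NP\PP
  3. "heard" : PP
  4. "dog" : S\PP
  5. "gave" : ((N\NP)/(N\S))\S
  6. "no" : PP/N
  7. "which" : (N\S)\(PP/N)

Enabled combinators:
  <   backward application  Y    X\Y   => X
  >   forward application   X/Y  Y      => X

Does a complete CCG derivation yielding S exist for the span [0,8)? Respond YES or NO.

NO

PP/(S\N) S\N NP\PP PP S\PP ((N\NP)/(N\S))\S PP/N (N\S)\(PP/N)
CKY chart[0,8] = {N}; S ∉ chart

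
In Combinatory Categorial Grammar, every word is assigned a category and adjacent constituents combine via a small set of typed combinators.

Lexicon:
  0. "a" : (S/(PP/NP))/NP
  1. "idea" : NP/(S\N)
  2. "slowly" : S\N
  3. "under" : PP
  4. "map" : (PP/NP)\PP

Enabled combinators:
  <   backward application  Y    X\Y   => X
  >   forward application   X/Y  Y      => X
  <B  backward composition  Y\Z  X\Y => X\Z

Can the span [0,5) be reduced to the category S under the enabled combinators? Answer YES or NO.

YES

[0,5] S   >
  [0,3] S/(PP/NP)   >
    [0,1] "a" : (S/(PP/NP))/NP
    [1,3] NP   >
      [1,2] "idea" : NP/(S\N)
      [2,3] "slowly" : S\N
  [3,5] PP/NP   <
    [3,4] "under" : PP
    [4,5] "map" : (PP/NP)\PP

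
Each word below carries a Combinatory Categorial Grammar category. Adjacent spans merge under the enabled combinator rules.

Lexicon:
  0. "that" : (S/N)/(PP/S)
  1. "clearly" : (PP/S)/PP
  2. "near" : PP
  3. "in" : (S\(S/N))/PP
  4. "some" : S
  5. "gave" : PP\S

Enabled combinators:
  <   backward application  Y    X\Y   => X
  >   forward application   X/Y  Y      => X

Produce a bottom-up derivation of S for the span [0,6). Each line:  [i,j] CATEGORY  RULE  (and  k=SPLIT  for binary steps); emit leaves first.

[0,6] S   <
  [0,3] S/N   >
    [0,1] "that" : (S/N)/(PP/S)
    [1,3] PP/S   >
      [1,2] "clearly" : (PP/S)/PP
      [2,3] "near" : PP
  [3,6] S\(S/N)   >
    [3,4] "in" : (S\(S/N))/PP
    [4,6] PP   <
      [4,5] "some" : S
      [5,6] "gave" : PP\S

[0,1] (S/N)/(PP/S)  lex  "that"
[1,2] (PP/S)/PP  lex  "clearly"
[2,3] PP  lex  "near"
[1,3] PP/S  >  k=2
[0,3] S/N  >  k=1
[3,4] (S\(S/N))/PP  lex  "in"
[4,5] S  lex  "some"
[5,6] PP\S  lex  "gave"
[4,6] PP  <  k=5
[3,6] S\(S/N)  >  k=4
[0,6] S  <  k=3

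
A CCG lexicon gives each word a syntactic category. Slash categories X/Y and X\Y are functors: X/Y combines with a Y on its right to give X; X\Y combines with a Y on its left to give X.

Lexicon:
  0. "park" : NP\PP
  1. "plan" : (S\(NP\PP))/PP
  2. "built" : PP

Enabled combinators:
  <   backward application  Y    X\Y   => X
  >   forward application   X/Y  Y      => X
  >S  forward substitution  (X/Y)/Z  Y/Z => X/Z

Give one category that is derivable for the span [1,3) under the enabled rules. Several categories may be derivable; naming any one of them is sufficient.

[0,3] S   <
  [0,1] "park" : NP\PP
  [1,3] S\(NP\PP)   >
    [1,2] "plan" : (S\(NP\PP))/PP
    [2,3] "built" : PP

S\(NP\PP)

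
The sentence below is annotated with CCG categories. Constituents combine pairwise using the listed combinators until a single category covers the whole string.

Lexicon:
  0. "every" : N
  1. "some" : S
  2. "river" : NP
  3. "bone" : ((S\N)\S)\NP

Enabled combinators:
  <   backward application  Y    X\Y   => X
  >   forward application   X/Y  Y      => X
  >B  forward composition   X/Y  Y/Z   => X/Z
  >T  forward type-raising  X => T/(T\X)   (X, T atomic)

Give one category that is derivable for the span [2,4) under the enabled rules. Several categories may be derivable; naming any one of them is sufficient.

[0,4] S   >
  [0,1] S/(S\N)   >T
    [0,1] "every" : N
  [1,4] S\N   <
    [1,2] "some" : S
    [2,4] (S\N)\S   <
      [2,3] "river" : NP
      [3,4] "bone" : ((S\N)\S)\NP

(S\N)\S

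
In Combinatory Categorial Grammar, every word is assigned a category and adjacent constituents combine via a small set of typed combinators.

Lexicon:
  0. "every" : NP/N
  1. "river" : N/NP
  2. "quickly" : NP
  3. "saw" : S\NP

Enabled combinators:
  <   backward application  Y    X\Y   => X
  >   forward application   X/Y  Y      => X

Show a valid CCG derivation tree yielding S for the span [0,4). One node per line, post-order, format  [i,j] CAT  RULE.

[0,1] NP/N  lex  "every"
[1,2] N/NP  lex  "river"
[2,3] NP  lex  "quickly"
[1,3] N  >  k=2
[0,3] NP  >  k=1
[3,4] S\NP  lex  "saw"
[0,4] S  <  k=3

[0,4] S   <
  [0,3] NP   >
    [0,1] "every" : NP/N
    [1,3] N   >
      [1,2] "river" : N/NP
      [2,3] "quickly" : NP
  [3,4] "saw" : S\NP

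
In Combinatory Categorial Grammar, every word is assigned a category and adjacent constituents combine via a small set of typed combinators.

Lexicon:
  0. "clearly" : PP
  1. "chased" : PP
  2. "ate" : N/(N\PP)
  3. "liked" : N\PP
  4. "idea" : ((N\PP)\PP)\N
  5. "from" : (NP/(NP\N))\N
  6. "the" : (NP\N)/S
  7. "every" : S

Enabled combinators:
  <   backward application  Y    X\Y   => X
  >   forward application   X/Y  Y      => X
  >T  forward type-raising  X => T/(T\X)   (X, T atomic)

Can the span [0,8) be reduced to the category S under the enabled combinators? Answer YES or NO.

NO

PP PP N/(N\PP) N\PP ((N\PP)\PP)\N (NP/(NP\N))\N (NP\N)/S S
CKY chart[0,8] = {N/(N\NP), NP, NP/(NP\NP), PP/(PP\NP), S/(S\NP)}; S ∉ chart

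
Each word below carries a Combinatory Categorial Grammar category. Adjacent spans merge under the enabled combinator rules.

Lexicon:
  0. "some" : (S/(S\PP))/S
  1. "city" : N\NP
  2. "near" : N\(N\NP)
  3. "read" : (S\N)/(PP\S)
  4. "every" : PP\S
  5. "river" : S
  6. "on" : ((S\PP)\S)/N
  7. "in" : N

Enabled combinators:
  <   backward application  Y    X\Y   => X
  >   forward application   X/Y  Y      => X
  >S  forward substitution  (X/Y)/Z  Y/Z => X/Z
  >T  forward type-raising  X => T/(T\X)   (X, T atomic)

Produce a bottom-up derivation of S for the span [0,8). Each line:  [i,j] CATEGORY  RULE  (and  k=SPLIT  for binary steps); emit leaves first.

[0,1] (S/(S\PP))/S  lex  "some"
[1,2] N\NP  lex  "city"
[2,3] N\(N\NP)  lex  "near"
[1,3] N  <  k=2
[3,4] (S\N)/(PP\S)  lex  "read"
[4,5] PP\S  lex  "every"
[3,5] S\N  >  k=4
[1,5] S  <  k=3
[0,5] S/(S\PP)  >  k=1
[5,6] S  lex  "river"
[6,7] ((S\PP)\S)/N  lex  "on"
[7,8] N  lex  "in"
[6,8] (S\PP)\S  >  k=7
[5,8] S\PP  <  k=6
[0,8] S  >  k=5

[0,8] S   >
  [0,5] S/(S\PP)   >
    [0,1] "some" : (S/(S\PP))/S
    [1,5] S   <
      [1,3] N   <
        [1,2] "city" : N\NP
        [2,3] "near" : N\(N\NP)
      [3,5] S\N   >
        [3,4] "read" : (S\N)/(PP\S)
        [4,5] "every" : PP\S
  [5,8] S\PP   <
    [5,6] "river" : S
    [6,8] (S\PP)\S   >
      [6,7] "on" : ((S\PP)\S)/N
      [7,8] "in" : N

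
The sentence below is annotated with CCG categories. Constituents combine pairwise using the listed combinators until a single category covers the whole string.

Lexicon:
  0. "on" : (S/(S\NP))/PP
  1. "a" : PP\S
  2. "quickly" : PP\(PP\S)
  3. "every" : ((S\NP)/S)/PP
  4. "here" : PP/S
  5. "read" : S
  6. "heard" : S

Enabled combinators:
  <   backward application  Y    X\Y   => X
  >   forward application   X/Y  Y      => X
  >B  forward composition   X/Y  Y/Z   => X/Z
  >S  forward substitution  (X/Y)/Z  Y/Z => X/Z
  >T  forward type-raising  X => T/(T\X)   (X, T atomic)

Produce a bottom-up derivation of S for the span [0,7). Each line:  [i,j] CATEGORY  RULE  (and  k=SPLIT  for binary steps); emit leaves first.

[0,1] (S/(S\NP))/PP  lex  "on"
[1,2] PP\S  lex  "a"
[2,3] PP\(PP\S)  lex  "quickly"
[1,3] PP  <  k=2
[0,3] S/(S\NP)  >  k=1
[3,4] ((S\NP)/S)/PP  lex  "every"
[4,5] PP/S  lex  "here"
[5,6] S  lex  "read"
[4,6] PP  >  k=5
[3,6] (S\NP)/S  >  k=4
[6,7] S  lex  "heard"
[3,7] S\NP  >  k=6
[0,7] S  >  k=3

[0,7] S   >
  [0,3] S/(S\NP)   >
    [0,1] "on" : (S/(S\NP))/PP
    [1,3] PP   <
      [1,2] "a" : PP\S
      [2,3] "quickly" : PP\(PP\S)
  [3,7] S\NP   >
    [3,6] (S\NP)/S   >
      [3,4] "every" : ((S\NP)/S)/PP
      [4,6] PP   >
        [4,5] "here" : PP/S
        [5,6] "read" : S
    [6,7] "heard" : S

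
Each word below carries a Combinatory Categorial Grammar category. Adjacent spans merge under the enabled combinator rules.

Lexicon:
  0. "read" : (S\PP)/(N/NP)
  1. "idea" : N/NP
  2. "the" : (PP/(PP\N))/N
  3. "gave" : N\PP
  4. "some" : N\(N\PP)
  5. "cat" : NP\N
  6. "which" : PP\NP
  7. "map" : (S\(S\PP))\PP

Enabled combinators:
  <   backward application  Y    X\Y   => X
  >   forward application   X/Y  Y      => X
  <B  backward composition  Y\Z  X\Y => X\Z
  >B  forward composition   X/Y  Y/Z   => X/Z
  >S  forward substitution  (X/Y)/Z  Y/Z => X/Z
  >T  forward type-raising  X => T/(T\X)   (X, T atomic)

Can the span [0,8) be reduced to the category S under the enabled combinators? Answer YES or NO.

[0,8] S   <
  [0,2] S\PP   >
    [0,1] "read" : (S\PP)/(N/NP)
    [1,2] "idea" : N/NP
  [2,8] S\(S\PP)   <
    [2,7] PP   >
      [2,5] PP/(PP\N)   >
        [2,3] "the" : (PP/(PP\N))/N
        [3,5] N   <
          [3,4] "gave" : N\PP
          [4,5] "some" : N\(N\PP)
      [5,7] PP\N   <B
        [5,6] "cat" : NP\N
        [6,7] "which" : PP\NP
    [7,8] "map" : (S\(S\PP))\PP

YES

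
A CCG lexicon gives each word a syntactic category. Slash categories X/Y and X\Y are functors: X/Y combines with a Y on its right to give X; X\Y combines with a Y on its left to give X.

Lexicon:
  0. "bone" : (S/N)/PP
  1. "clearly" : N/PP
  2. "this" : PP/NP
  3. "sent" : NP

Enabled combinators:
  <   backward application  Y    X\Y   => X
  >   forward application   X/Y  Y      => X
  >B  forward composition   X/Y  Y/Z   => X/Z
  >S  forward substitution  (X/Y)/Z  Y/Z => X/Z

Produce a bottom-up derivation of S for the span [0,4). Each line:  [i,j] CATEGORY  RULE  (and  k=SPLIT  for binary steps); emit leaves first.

[0,1] (S/N)/PP  lex  "bone"
[1,2] N/PP  lex  "clearly"
[0,2] S/PP  >S  k=1
[2,3] PP/NP  lex  "this"
[3,4] NP  lex  "sent"
[2,4] PP  >  k=3
[0,4] S  >  k=2

[0,4] S   >
  [0,2] S/PP   >S
    [0,1] "bone" : (S/N)/PP
    [1,2] "clearly" : N/PP
  [2,4] PP   >
    [2,3] "this" : PP/NP
    [3,4] "sent" : NP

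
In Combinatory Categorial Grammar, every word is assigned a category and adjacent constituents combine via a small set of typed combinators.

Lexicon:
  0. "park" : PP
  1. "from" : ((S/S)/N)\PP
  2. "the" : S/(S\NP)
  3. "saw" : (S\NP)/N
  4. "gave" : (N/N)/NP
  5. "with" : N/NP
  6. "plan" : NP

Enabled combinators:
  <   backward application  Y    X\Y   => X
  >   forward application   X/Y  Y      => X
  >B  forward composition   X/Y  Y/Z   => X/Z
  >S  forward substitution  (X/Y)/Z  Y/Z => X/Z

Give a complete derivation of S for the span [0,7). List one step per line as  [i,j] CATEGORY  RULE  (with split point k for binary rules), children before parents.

[0,1] PP  lex  "park"
[1,2] ((S/S)/N)\PP  lex  "from"
[0,2] (S/S)/N  <  k=1
[2,3] S/(S\NP)  lex  "the"
[3,4] (S\NP)/N  lex  "saw"
[2,4] S/N  >B  k=3
[0,4] S/N  >S  k=2
[4,5] (N/N)/NP  lex  "gave"
[5,6] N/NP  lex  "with"
[4,6] N/NP  >S  k=5
[6,7] NP  lex  "plan"
[4,7] N  >  k=6
[0,7] S  >  k=4

[0,7] S   >
  [0,4] S/N   >S
    [0,2] (S/S)/N   <
      [0,1] "park" : PP
      [1,2] "from" : ((S/S)/N)\PP
    [2,4] S/N   >B
      [2,3] "the" : S/(S\NP)
      [3,4] "saw" : (S\NP)/N
  [4,7] N   >
    [4,6] N/NP   >S
      [4,5] "gave" : (N/N)/NP
      [5,6] "with" : N/NP
    [6,7] "plan" : NP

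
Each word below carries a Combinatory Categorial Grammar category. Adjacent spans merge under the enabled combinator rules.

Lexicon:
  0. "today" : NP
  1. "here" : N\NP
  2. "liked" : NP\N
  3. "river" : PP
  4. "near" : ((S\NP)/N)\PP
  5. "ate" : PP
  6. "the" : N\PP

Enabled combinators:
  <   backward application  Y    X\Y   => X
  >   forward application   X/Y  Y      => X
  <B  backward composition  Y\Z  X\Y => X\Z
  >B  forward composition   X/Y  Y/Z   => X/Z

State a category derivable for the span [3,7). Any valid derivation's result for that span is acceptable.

[0,7] S   <
  [0,3] NP   <
    [0,2] N   <
      [0,1] "today" : NP
      [1,2] "here" : N\NP
    [2,3] "liked" : NP\N
  [3,7] S\NP   >
    [3,5] (S\NP)/N   <
      [3,4] "river" : PP
      [4,5] "near" : ((S\NP)/N)\PP
    [5,7] N   <
      [5,6] "ate" : PP
      [6,7] "the" : N\PP

S\NP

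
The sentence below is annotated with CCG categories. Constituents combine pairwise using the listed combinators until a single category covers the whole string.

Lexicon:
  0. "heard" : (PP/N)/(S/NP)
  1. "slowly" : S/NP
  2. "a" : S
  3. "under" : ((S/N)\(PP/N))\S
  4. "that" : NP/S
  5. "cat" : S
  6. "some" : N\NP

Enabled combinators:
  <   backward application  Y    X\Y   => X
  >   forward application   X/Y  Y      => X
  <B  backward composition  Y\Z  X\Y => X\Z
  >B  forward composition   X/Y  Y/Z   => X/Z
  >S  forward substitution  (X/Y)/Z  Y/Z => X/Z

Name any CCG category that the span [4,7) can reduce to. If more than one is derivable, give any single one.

N

[0,7] S   >
  [0,4] S/N   <
    [0,2] PP/N   >
      [0,1] "heard" : (PP/N)/(S/NP)
      [1,2] "slowly" : S/NP
    [2,4] (S/N)\(PP/N)   <
      [2,3] "a" : S
      [3,4] "under" : ((S/N)\(PP/N))\S
  [4,7] N   <
    [4,6] NP   >
      [4,5] "that" : NP/S
      [5,6] "cat" : S
    [6,7] "some" : N\NP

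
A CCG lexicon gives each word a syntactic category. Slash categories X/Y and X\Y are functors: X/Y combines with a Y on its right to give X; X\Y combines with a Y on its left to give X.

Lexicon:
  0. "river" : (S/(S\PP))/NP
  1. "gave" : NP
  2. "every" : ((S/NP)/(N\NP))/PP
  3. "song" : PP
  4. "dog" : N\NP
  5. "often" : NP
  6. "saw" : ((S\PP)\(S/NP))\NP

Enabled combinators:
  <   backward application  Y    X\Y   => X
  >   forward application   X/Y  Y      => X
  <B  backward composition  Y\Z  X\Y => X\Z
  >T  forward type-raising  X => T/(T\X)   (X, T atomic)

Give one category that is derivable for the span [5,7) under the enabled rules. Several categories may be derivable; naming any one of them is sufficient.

(S\PP)\(S/NP)

[0,7] S   >
  [0,2] S/(S\PP)   >
    [0,1] "river" : (S/(S\PP))/NP
    [1,2] "gave" : NP
  [2,7] S\PP   <
    [2,5] S/NP   >
      [2,4] (S/NP)/(N\NP)   >
        [2,3] "every" : ((S/NP)/(N\NP))/PP
        [3,4] "song" : PP
      [4,5] "dog" : N\NP
    [5,7] (S\PP)\(S/NP)   <
      [5,6] "often" : NP
      [6,7] "saw" : ((S\PP)\(S/NP))\NP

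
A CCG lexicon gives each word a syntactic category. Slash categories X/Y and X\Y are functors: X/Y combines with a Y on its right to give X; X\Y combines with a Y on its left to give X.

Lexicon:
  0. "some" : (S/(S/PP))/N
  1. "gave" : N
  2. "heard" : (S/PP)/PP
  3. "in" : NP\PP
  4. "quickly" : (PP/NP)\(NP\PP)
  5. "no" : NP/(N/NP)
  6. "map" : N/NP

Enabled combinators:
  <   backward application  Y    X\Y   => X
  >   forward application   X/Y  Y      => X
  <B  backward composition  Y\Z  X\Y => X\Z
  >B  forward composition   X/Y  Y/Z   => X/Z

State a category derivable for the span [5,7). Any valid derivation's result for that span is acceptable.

NP

[0,7] S   >
  [0,2] S/(S/PP)   >
    [0,1] "some" : (S/(S/PP))/N
    [1,2] "gave" : N
  [2,7] S/PP   >
    [2,3] "heard" : (S/PP)/PP
    [3,7] PP   >
      [3,5] PP/NP   <
        [3,4] "in" : NP\PP
        [4,5] "quickly" : (PP/NP)\(NP\PP)
      [5,7] NP   >
        [5,6] "no" : NP/(N/NP)
        [6,7] "map" : N/NP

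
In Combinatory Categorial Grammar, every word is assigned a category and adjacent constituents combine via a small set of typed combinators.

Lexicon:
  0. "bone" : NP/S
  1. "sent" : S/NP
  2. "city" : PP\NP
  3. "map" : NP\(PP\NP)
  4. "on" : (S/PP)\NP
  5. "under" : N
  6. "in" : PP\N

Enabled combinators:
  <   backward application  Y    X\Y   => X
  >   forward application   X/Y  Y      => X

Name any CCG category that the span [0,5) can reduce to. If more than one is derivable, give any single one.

[0,7] S   >
  [0,5] S/PP   <
    [0,4] NP   >
      [0,1] "bone" : NP/S
      [1,4] S   >
        [1,2] "sent" : S/NP
        [2,4] NP   <
          [2,3] "city" : PP\NP
          [3,4] "map" : NP\(PP\NP)
    [4,5] "on" : (S/PP)\NP
  [5,7] PP   <
    [5,6] "under" : N
    [6,7] "in" : PP\N

S/PP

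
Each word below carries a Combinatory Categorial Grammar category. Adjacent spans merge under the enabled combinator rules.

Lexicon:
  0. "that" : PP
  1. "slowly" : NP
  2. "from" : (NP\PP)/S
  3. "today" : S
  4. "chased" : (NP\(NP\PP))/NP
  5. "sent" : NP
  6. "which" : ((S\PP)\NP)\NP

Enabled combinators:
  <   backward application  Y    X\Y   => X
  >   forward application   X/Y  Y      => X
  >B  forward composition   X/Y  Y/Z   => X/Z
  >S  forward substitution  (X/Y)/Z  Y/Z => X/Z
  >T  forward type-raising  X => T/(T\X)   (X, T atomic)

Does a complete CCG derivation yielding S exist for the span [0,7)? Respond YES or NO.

[0,7] S   <
  [0,1] "that" : PP
  [1,7] S\PP   <
    [1,2] "slowly" : NP
    [2,7] (S\PP)\NP   <
      [2,6] NP   <
        [2,4] NP\PP   >
          [2,3] "from" : (NP\PP)/S
          [3,4] "today" : S
        [4,6] NP\(NP\PP)   >
          [4,5] "chased" : (NP\(NP\PP))/NP
          [5,6] "sent" : NP
      [6,7] "which" : ((S\PP)\NP)\NP

YES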